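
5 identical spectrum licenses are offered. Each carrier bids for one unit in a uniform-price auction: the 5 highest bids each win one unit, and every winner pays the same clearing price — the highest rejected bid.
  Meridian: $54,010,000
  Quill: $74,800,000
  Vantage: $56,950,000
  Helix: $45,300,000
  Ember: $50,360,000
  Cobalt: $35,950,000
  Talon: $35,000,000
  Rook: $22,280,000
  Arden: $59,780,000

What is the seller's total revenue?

Total revenue: $226,500,000

Ordering the bids: 74,800,000 (Quill), 59,780,000 (Arden), 56,950,000 (Vantage), 54,010,000 (Meridian), 50,360,000 (Ember), 45,300,000 (Helix), 35,950,000 (Cobalt), …
Winners (5 units): Quill, Arden, Vantage, Meridian, Ember.
Highest unsuccessful bid: $45,300,000 → clearing price.
Total revenue = 5 × $45,300,000 = $226,500,000.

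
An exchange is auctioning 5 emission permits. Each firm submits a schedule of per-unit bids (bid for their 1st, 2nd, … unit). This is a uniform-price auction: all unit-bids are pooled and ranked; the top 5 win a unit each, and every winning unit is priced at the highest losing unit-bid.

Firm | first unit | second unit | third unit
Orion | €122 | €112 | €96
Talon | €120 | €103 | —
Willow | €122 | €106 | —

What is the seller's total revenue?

Total revenue: €515

Pooled unit-bids ranked (top 5): 122 (Orion-1), 122 (Willow-1), 120 (Talon-1), 112 (Orion-2), 106 (Willow-2)
Highest rejected unit-bid = €103.
Allocation: Orion 2, Talon 1, Willow 2. Every unit priced at €103.
Revenue = 5 × 103 = €515.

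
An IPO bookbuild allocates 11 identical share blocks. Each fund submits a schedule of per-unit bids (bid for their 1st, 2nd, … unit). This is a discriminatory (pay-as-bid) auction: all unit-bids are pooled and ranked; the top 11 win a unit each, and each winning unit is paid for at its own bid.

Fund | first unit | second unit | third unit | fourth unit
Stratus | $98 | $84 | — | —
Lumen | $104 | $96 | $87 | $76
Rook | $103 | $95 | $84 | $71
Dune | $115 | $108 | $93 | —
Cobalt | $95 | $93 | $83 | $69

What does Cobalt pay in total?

Cobalt pays $188

All unit-bids, highest first — top 11: 115 (Dune-1), 108 (Dune-2), 104 (Lumen-1), 103 (Rook-1), 98 (Stratus-1), 96 (Lumen-2), 95 (Rook-2), 95 (Cobalt-1), 93 (Dune-3), 93 (Cobalt-2), 87 (Lumen-3)
Next rejected bid: $84 (not a price — pay-as-bid).
Cobalt's winning unit-bids: 95 + 93 = $188.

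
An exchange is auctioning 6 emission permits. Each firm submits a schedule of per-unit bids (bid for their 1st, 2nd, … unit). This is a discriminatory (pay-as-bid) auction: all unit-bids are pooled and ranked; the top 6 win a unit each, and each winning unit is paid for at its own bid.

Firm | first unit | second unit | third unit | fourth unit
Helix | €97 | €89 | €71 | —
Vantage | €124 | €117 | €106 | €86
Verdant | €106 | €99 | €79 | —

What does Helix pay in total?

Helix pays €97

All unit-bids, highest first — top 6: 124 (Vantage-1), 117 (Vantage-2), 106 (Vantage-3), 106 (Verdant-1), 99 (Verdant-2), 97 (Helix-1)
Next rejected bid: €89 (not a price — pay-as-bid).
Helix's winning unit-bids: 97 = €97.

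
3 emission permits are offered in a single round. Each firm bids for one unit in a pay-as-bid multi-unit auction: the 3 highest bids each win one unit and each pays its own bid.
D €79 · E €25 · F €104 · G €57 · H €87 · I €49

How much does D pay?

Ordering the bids: 104 (F), 87 (H), 79 (D), 57 (G), 49 (I), …
The 3 highest are F, H, D.
D wins → own bid €79.

D pays €79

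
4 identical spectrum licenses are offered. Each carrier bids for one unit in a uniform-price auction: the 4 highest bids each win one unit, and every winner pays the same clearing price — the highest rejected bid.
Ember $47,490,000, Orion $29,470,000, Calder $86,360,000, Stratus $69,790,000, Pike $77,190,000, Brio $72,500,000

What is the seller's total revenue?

Total revenue: $189,960,000

Bids ranked high→low: 86,360,000 (Calder), 77,190,000 (Pike), 72,500,000 (Brio), 69,790,000 (Stratus), 47,490,000 (Ember), 29,470,000 (Orion)
Top 4: Calder, Pike, Brio, Stratus.
First losing bid is Ember's $47,490,000, which sets the uniform price.
Total revenue = 4 × $47,490,000 = $189,960,000.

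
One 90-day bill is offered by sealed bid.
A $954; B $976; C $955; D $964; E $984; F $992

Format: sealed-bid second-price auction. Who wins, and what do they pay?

Sealed-bid second-price auction: the highest bidder wins and pays the second-highest bid.
Sorting bids: 992 (F) > 984 (E) > 976 (B) > 964 (D) > 955 (C) > 954 (A)
F is highest; pays the second-highest bid, $984.

F pays $984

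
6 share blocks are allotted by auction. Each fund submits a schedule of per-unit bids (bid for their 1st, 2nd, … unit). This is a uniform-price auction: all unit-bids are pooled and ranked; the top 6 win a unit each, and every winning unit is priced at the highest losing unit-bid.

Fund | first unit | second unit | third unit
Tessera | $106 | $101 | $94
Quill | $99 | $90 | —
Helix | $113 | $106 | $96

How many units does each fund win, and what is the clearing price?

Merging the schedules and taking the best 6: 113 (Helix-1), 106 (Tessera-1), 106 (Helix-2), 101 (Tessera-2), 99 (Quill-1), 96 (Helix-3)
The (k+1)-th unit-bid is $94.
Allocation: Helix 3, Quill 1, Tessera 2.

Helix 3, Quill 1, Tessera 2; clearing price $94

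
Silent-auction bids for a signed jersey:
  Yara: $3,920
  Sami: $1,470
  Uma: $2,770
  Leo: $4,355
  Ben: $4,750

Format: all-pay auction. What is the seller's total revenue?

Bids ranked: 4,750 (Ben) > 4,355 (Leo) > 3,920 (Yara) > 2,770 (Uma) > 1,470 (Sami)
Ben wins with the top bid; all bids are sunk regardless.
Every bidder forfeits their bid regardless of winning.
Revenue = 3,920 + 1,470 + 2,770 + 4,355 + 4,750 = $17,265.

Total revenue: $17,265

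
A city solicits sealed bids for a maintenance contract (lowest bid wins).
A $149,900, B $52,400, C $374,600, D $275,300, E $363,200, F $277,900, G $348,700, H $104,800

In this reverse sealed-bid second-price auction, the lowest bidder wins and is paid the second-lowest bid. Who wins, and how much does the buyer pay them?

B is paid $104,800

Bids in order: 52,400 (B) < 104,800 (H) < 149,900 (A) < 275,300 (D) < 277,900 (F) < 348,700 (G) < …
B wins with the lowest bid; price is set by the runner-up at $104,800.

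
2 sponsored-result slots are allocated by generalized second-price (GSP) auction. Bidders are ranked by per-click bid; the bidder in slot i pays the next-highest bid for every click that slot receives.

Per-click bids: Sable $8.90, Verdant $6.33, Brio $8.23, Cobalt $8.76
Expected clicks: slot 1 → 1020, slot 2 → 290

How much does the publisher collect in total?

Per-click bids in order: $8.90 (Sable) > $8.76 (Cobalt) > $8.23 (Brio) > …
Slot 1: Sable pays $8.76 × 1020 = $8935.20
Slot 2: Cobalt pays $8.23 × 290 = $2386.70
Total = $11321.90

Total revenue: $11321.90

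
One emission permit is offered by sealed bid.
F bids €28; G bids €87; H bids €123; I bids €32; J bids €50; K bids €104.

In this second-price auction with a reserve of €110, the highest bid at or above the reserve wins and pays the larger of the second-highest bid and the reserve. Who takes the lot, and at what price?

Rule: the highest bid at or above the reserve wins and pays the larger of the second-highest bid and the reserve.
Sorting bids: 123 (H) > 104 (K) > 87 (G) > 50 (J) > 32 (I) > 28 (F)
H has the top bid at or above the reserve (€123).
max(second-highest €104, reserve €110) = €110.

H pays €110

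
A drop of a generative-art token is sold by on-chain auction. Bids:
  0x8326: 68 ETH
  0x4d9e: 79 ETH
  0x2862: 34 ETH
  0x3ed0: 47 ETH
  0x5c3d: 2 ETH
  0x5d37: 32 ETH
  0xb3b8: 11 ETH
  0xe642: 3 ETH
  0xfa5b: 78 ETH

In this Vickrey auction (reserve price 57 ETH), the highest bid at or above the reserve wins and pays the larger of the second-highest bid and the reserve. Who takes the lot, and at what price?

0x4d9e pays 78 ETH

Bids in order: 79 (0x4d9e) > 78 (0xfa5b) > 68 (0x8326) > 47 (0x3ed0) > 34 (0x2862) > 32 (0x5d37) > …
0x4d9e has the top bid at or above the reserve (79 ETH).
max(second-highest 78 ETH, reserve 57 ETH) = 78 ETH; the reserve does not bind.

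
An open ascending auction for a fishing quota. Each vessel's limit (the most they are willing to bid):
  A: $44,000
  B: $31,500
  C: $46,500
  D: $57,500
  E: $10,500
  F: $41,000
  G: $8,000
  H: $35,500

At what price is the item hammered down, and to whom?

D wins at $46,500

Sorting limits: 57,500 (D) > 46,500 (C) > 44,000 (A) > 41,000 (F) > 35,500 (H) > 31,500 (B) > …
Bidding ends when C exits at $46,500; D takes it.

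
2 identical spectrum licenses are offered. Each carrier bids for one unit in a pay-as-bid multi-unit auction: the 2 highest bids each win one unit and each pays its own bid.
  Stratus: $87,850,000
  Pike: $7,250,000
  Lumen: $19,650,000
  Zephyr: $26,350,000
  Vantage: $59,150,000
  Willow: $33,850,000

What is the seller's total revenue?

Sorting: 87,850,000 (Stratus), 59,150,000 (Vantage), 33,850,000 (Willow), 26,350,000 (Zephyr), …
Winners (2 units): Stratus, Vantage.
Total revenue = 87,850,000 + 59,150,000 = $147,000,000.

Total revenue: $147,000,000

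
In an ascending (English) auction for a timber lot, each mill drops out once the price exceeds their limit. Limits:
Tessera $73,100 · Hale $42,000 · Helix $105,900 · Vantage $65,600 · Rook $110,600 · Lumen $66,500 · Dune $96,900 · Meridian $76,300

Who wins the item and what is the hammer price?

Limits in order: 110,600 (Rook) > 105,900 (Helix) > 96,900 (Dune) > 76,300 (Meridian) > 73,100 (Tessera) > 66,500 (Lumen) > …
Bidding ends when Helix exits at $105,900; Rook takes it.

Rook wins at $105,900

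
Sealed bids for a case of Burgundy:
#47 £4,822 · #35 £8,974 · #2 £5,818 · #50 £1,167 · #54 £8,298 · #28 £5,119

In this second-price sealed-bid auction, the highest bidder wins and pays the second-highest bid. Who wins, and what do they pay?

Rule: the highest bidder wins and pays the second-highest bid.
Bids in order: 8,974 (#35) > 8,298 (#54) > 5,818 (#2) > 5,119 (#28) > 4,822 (#47) > 1,167 (#50)
#35 wins with the highest bid; price is set by the runner-up at £8,298.

#35 pays £8,298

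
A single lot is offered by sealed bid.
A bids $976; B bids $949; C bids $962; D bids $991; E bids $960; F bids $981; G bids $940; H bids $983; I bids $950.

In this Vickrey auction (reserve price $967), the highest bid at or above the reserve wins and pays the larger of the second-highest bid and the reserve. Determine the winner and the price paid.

D pays $983

Bids ranked: 991 (D) > 983 (H) > 981 (F) > 976 (A) > 962 (C) > 960 (E) > …
Highest eligible bid: D at $991.
Second-highest bid $983 exceeds the reserve $967 → payment $983.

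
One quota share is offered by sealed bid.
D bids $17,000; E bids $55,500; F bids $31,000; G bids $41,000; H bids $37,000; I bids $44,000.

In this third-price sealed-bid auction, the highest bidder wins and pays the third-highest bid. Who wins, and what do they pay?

E pays $41,000

Sorting bids: 55,500 (E) > 44,000 (I) > 41,000 (G) > 37,000 (H) > 31,000 (F) > 17,000 (D)
E wins; payment is bid #3 in the ranking = $41,000.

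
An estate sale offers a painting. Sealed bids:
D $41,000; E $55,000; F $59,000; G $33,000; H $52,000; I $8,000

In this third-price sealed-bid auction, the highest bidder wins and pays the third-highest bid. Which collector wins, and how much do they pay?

Bids ranked: 59,000 (F) > 55,000 (E) > 52,000 (H) > 41,000 (D) > 33,000 (G) > 8,000 (I)
F is highest; pays the third-highest bid, $52,000.

F pays $52,000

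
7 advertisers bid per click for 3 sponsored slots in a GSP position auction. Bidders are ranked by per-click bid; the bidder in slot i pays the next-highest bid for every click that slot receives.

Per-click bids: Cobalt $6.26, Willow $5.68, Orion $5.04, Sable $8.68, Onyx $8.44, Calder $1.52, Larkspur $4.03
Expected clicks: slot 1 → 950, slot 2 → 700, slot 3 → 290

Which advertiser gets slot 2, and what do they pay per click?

Onyx; $6.26 per click

Ranked by bid: $8.68 (Sable) > $8.44 (Onyx) > $6.26 (Cobalt) > $5.68 (Willow) > …
Slot 2 goes to the second-ranked bidder, Onyx, who pays the next bid down: $6.26/click.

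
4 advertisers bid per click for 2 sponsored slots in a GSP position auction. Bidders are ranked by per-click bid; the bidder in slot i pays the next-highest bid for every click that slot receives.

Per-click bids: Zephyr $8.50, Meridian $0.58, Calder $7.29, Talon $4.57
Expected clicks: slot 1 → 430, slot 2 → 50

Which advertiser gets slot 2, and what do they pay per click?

Sorting advertisers: $8.50 (Zephyr) > $7.29 (Calder) > $4.57 (Talon) > …
Slot 2 goes to the second-ranked bidder, Calder, who pays the next bid down: $4.57/click.

Calder; $4.57 per click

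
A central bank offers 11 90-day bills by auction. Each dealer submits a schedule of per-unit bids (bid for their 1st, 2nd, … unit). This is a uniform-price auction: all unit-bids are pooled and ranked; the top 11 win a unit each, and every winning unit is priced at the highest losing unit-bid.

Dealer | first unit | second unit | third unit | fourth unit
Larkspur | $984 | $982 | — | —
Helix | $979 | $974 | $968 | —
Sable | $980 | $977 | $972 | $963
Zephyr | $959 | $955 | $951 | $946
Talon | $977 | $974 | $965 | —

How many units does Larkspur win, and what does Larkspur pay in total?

All unit-bids, highest first — top 11: 984 (Larkspur-1), 982 (Larkspur-2), 980 (Sable-1), 979 (Helix-1), 977 (Sable-2), 977 (Talon-1), 974 (Helix-2), 974 (Talon-2), 972 (Sable-3), 968 (Helix-3), 965 (Talon-3)
Highest rejected unit-bid = $963.
Larkspur wins 2 unit(s) at $963 each.

Larkspur: 2 units, pays $1,926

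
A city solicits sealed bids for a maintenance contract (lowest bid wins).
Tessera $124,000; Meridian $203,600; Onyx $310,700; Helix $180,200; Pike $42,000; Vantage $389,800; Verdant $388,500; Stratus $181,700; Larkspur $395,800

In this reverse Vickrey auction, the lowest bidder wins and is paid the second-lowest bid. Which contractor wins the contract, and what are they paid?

Reverse Vickrey auction: the lowest bidder wins and is paid the second-lowest bid.
Bids ranked: 42,000 (Pike) < 124,000 (Tessera) < 180,200 (Helix) < 181,700 (Stratus) < 203,600 (Meridian) < 310,700 (Onyx) < …
Pike is lowest; is paid the second-lowest bid, $124,000.

Pike is paid $124,000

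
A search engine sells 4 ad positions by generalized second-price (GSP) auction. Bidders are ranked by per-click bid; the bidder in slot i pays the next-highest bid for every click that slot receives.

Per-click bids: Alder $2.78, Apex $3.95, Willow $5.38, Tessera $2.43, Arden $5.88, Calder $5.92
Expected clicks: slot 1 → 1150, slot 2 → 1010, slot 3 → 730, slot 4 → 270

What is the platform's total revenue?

Total revenue: $15829.90

Per-click bids in order: $5.92 (Calder) > $5.88 (Arden) > $5.38 (Willow) > $3.95 (Apex) > $2.78 (Alder) > …
Slot 1: Calder pays $5.88 × 1150 = $6762.00
Slot 2: Arden pays $5.38 × 1010 = $5433.80
Slot 3: Willow pays $3.95 × 730 = $2883.50
Slot 4: Apex pays $2.78 × 270 = $750.60
Total = $15829.90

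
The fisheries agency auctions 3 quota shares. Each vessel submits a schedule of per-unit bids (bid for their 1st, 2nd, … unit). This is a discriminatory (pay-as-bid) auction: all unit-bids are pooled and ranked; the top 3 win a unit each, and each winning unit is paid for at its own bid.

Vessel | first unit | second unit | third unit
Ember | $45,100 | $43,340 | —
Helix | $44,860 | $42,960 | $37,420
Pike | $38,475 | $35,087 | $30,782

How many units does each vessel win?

Ember 2, Helix 1

All unit-bids, highest first — top 3: 45,100 (Ember-1), 44,860 (Helix-1), 43,340 (Ember-2)
Next rejected bid: $42,960 (not a price — pay-as-bid).
Allocation: Ember 2, Helix 1.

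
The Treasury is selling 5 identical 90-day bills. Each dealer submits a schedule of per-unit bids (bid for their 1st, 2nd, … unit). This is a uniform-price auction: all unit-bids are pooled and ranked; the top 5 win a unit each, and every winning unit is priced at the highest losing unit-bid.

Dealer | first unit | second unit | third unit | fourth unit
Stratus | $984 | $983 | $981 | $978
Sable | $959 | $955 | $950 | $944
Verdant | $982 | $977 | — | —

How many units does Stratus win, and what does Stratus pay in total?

Merging the schedules and taking the best 5: 984 (Stratus-1), 983 (Stratus-2), 982 (Verdant-1), 981 (Stratus-3), 978 (Stratus-4)
First bid not allocated: $977.
Stratus wins 4 unit(s) at $977 each.

Stratus: 4 units, pays $3,908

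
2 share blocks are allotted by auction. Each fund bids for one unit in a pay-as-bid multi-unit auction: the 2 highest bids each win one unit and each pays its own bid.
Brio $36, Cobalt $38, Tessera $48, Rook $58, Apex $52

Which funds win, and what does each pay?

Rook $58, Apex $52

Sorting: 58 (Rook), 52 (Apex), 48 (Tessera), 38 (Cobalt), …
Winners (2 units): Rook, Apex.
Each winner pays its own bid: Rook $58, Apex $52.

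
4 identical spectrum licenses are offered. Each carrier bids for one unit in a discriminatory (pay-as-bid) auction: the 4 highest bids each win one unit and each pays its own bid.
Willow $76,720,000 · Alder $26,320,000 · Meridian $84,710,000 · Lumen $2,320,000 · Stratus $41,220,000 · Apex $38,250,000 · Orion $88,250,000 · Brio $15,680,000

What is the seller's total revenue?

Ordering the bids: 88,250,000 (Orion), 84,710,000 (Meridian), 76,720,000 (Willow), 41,220,000 (Stratus), 38,250,000 (Apex), 26,320,000 (Alder), …
Winners (4 units): Orion, Meridian, Willow, Stratus.
Total revenue = 88,250,000 + 84,710,000 + 76,720,000 + 41,220,000 = $290,900,000.

Total revenue: $290,900,000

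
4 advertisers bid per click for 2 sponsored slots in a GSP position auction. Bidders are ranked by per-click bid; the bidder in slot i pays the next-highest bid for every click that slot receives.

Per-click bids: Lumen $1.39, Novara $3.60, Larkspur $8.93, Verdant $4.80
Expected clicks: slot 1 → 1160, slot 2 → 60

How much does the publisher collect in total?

Ranked by bid: $8.93 (Larkspur) > $4.80 (Verdant) > $3.60 (Novara) > …
Slot 1: Larkspur pays $4.80 × 1160 = $5568.00
Slot 2: Verdant pays $3.60 × 60 = $216.00
Total = $5784.00

Total revenue: $5784.00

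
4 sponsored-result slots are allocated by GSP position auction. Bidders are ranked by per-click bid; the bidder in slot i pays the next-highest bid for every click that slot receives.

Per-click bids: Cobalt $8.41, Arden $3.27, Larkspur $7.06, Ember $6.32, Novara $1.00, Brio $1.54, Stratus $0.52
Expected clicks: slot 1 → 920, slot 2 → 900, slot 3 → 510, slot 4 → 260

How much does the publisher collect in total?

Sorting advertisers: $8.41 (Cobalt) > $7.06 (Larkspur) > $6.32 (Ember) > $3.27 (Arden) > $1.54 (Brio) > …
Slot 1: Cobalt pays $7.06 × 920 = $6495.20
Slot 2: Larkspur pays $6.32 × 900 = $5688.00
Slot 3: Ember pays $3.27 × 510 = $1667.70
Slot 4: Arden pays $1.54 × 260 = $400.40
Total = $14251.30

Total revenue: $14251.30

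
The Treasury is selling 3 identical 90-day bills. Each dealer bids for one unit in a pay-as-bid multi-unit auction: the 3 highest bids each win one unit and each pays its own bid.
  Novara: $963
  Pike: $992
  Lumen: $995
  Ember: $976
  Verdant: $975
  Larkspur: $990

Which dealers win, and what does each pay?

Lumen $995, Pike $992, Larkspur $990

Bids ranked high→low: 995 (Lumen), 992 (Pike), 990 (Larkspur), 976 (Ember), 975 (Verdant), …
The 3 highest are Lumen, Pike, Larkspur.
Each winner pays its own bid: Lumen $995, Pike $992, Larkspur $990.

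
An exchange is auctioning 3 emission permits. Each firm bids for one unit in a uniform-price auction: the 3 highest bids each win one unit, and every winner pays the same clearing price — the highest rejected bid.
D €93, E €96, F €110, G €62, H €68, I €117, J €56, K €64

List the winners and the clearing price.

I, F, E; each pays €93

Sorting: 117 (I), 110 (F), 96 (E), 93 (D), 68 (H), …
Top 3: I, F, E.
Highest unsuccessful bid: €93 → clearing price.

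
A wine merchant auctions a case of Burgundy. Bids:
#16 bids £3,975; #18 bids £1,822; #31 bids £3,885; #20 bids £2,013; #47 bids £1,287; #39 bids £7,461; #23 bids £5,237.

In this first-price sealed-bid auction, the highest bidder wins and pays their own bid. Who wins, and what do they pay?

#39 pays £7,461

Bids ranked: 7,461 (#39) > 5,237 (#23) > 3,975 (#16) > 3,885 (#31) > 2,013 (#20) > 1,822 (#18) > …
#39 is highest → pays own bid, £7,461.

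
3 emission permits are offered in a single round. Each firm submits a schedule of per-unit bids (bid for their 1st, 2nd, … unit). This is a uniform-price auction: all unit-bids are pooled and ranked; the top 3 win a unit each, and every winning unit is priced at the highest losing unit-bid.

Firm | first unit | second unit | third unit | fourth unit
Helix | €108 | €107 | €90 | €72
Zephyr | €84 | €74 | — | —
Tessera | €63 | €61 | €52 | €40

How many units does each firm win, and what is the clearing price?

Helix 3; clearing price €84

Merging the schedules and taking the best 3: 108 (Helix-1), 107 (Helix-2), 90 (Helix-3)
The (k+1)-th unit-bid is €84.
Allocation: Helix 3.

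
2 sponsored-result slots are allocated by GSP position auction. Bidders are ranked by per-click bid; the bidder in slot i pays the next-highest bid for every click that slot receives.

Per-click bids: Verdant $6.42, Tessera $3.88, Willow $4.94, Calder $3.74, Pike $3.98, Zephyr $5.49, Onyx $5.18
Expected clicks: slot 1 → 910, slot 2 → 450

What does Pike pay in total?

Ranked by bid: $6.42 (Verdant) > $5.49 (Zephyr) > $5.18 (Onyx) > …
Pike ranks below slot 2 → no slot, pays nothing.

Pike pays $0.00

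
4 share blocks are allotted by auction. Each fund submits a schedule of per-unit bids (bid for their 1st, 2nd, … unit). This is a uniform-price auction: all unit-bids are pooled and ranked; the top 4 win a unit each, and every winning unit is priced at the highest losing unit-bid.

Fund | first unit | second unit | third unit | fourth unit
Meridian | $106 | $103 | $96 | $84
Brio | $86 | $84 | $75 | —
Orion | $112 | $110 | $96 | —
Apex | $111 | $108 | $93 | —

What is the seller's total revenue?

Total revenue: $424

All unit-bids, highest first — top 4: 112 (Orion-1), 111 (Apex-1), 110 (Orion-2), 108 (Apex-2)
First bid not allocated: $106.
Allocation: Apex 2, Orion 2. Every unit priced at $106.
Revenue = 4 × 106 = $424.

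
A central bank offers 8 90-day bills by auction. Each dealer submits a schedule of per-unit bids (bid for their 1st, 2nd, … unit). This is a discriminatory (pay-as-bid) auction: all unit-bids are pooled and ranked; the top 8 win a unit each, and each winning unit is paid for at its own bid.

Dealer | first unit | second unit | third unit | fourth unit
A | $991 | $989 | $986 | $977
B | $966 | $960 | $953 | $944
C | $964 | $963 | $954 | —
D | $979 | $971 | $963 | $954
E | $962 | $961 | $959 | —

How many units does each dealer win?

All unit-bids, highest first — top 8: 991 (A-1), 989 (A-2), 986 (A-3), 979 (D-1), 977 (A-4), 971 (D-2), 966 (B-1), 964 (C-1)
Next rejected bid: $963 (not a price — pay-as-bid).
Allocation: A 4, B 1, C 1, D 2.

A 4, B 1, C 1, D 2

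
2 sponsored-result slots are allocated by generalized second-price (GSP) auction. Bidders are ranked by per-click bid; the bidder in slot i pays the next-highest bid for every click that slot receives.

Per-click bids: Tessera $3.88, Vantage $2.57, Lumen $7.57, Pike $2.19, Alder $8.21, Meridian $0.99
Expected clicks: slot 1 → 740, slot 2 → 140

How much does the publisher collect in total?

Per-click bids in order: $8.21 (Alder) > $7.57 (Lumen) > $3.88 (Tessera) > …
Slot 1: Alder pays $7.57 × 740 = $5601.80
Slot 2: Lumen pays $3.88 × 140 = $543.20
Total = $6145.00

Total revenue: $6145.00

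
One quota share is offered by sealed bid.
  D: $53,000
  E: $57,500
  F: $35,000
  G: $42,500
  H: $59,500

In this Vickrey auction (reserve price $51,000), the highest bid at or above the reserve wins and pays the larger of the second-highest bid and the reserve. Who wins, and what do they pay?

H pays $57,500

Sorting bids: 59,500 (H) > 57,500 (E) > 53,000 (D) > 42,500 (G) > 35,000 (F)
H has the top bid at or above the reserve ($59,500).
max(second-highest $57,500, reserve $51,000) = $57,500; the reserve does not bind.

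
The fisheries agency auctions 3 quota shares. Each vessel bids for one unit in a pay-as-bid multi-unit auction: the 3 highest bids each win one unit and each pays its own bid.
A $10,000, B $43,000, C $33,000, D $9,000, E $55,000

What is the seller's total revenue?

Total revenue: $131,000

Ordering the bids: 55,000 (E), 43,000 (B), 33,000 (C), 10,000 (A), 9,000 (D)
Top 3: E, B, C.
Total revenue = 55,000 + 43,000 + 33,000 = $131,000.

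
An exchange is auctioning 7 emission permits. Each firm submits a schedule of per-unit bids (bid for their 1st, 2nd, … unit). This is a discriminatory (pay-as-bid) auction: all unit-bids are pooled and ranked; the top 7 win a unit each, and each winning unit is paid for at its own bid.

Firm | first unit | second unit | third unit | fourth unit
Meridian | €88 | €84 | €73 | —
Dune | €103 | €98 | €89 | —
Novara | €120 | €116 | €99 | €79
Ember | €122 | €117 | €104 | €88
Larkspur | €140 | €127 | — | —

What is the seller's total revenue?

Total revenue: €846

Pooled unit-bids ranked (top 7): 140 (Larkspur-1), 127 (Larkspur-2), 122 (Ember-1), 120 (Novara-1), 117 (Ember-2), 116 (Novara-2), 104 (Ember-3)
Next rejected bid: €103 (not a price — pay-as-bid).
Each winning unit pays its own bid.
Revenue = 140 + 127 + 122 + 120 + 117 + 116 + 104 = €846.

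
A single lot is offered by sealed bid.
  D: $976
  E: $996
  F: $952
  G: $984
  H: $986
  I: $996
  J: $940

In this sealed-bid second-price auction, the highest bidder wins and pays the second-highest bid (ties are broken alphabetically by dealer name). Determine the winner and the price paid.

Sorting bids: 996 (E) > 996 (I) > 986 (H) > 984 (G) > 976 (D) > 952 (F) > …
E and I tie at $996; tie-break gives it to E.
Second-price: E pays I's bid of $996.

E pays $996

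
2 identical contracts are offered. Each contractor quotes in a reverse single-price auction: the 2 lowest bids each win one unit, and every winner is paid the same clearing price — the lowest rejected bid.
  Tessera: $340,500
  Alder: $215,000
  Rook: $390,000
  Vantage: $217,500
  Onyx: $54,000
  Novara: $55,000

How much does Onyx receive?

Onyx is paid $215,000

Ordering the bids: 54,000 (Onyx), 55,000 (Novara), 215,000 (Alder), 217,500 (Vantage), …
Lowest 2: Onyx, Novara.
First losing bid is Alder's $215,000, which sets the uniform price.
Onyx wins → is paid $215,000.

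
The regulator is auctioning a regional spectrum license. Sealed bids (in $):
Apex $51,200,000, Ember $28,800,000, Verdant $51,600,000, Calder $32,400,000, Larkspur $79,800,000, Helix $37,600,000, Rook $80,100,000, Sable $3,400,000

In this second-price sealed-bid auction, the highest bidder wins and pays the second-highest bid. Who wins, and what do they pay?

Rook pays $79,800,000

Sorting bids: 80,100,000 (Rook) > 79,800,000 (Larkspur) > 51,600,000 (Verdant) > 51,200,000 (Apex) > 37,600,000 (Helix) > 32,400,000 (Calder) > …
Rook is highest; pays the second-highest bid, $79,800,000.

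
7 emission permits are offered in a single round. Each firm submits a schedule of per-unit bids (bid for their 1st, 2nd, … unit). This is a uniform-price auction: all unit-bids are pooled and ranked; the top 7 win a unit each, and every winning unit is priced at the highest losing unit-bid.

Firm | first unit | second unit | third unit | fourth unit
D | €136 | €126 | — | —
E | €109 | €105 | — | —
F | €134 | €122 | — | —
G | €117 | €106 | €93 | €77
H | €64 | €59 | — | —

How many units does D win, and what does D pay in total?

D: 2 units, pays €210

Merging the schedules and taking the best 7: 136 (D-1), 134 (F-1), 126 (D-2), 122 (F-2), 117 (G-1), 109 (E-1), 106 (G-2)
The (k+1)-th unit-bid is €105.
D wins 2 unit(s) at €105 each.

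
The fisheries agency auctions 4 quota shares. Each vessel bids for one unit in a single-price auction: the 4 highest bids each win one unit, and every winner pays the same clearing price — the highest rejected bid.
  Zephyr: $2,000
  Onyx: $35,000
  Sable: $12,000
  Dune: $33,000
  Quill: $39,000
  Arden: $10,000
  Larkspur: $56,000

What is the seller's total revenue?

Total revenue: $48,000

Sorting: 56,000 (Larkspur), 39,000 (Quill), 35,000 (Onyx), 33,000 (Dune), 12,000 (Sable), 10,000 (Arden), …
Winners (4 units): Larkspur, Quill, Onyx, Dune.
First losing bid is Sable's $12,000, which sets the uniform price.
Total revenue = 4 × $12,000 = $48,000.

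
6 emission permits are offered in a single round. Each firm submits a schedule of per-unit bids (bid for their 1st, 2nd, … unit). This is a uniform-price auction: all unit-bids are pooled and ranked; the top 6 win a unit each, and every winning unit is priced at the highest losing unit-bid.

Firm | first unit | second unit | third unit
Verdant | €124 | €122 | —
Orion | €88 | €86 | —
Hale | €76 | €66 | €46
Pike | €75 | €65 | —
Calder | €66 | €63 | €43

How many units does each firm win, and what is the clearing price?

Pooled unit-bids ranked (top 6): 124 (Verdant-1), 122 (Verdant-2), 88 (Orion-1), 86 (Orion-2), 76 (Hale-1), 75 (Pike-1)
The (k+1)-th unit-bid is €66.
Allocation: Hale 1, Orion 2, Pike 1, Verdant 2.

Hale 1, Orion 2, Pike 1, Verdant 2; clearing price €66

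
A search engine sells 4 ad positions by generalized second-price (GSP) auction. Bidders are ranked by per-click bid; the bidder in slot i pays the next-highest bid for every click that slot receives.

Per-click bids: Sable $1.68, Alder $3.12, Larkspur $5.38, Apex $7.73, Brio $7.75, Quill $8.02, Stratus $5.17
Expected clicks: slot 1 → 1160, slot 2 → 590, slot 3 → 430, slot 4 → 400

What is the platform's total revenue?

Total revenue: $17932.10

Ranked by bid: $8.02 (Quill) > $7.75 (Brio) > $7.73 (Apex) > $5.38 (Larkspur) > $5.17 (Stratus) > …
Slot 1: Quill pays $7.75 × 1160 = $8990.00
Slot 2: Brio pays $7.73 × 590 = $4560.70
Slot 3: Apex pays $5.38 × 430 = $2313.40
Slot 4: Larkspur pays $5.17 × 400 = $2068.00
Total = $17932.10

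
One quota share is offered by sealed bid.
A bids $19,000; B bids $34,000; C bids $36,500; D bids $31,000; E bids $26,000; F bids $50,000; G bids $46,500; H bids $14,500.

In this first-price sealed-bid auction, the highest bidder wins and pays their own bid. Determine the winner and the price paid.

F pays $50,000

First-price sealed-bid auction: the highest bidder wins and pays their own bid.
Sorting bids: 50,000 (F) > 46,500 (G) > 36,500 (C) > 34,000 (B) > 31,000 (D) > 26,000 (E) > …
F has the highest bid and pays exactly that: $50,000.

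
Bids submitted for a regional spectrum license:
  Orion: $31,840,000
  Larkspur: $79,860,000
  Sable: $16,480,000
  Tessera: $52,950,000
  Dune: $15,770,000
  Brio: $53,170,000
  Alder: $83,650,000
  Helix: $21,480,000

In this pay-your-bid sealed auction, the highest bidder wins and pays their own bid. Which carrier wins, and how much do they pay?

Pay-your-bid sealed auction: the highest bidder wins and pays their own bid.
Bids ranked: 83,650,000 (Alder) > 79,860,000 (Larkspur) > 53,170,000 (Brio) > 52,950,000 (Tessera) > 31,840,000 (Orion) > 21,480,000 (Helix) > …
First-price: Alder pays what they bid, $83,650,000.

Alder pays $83,650,000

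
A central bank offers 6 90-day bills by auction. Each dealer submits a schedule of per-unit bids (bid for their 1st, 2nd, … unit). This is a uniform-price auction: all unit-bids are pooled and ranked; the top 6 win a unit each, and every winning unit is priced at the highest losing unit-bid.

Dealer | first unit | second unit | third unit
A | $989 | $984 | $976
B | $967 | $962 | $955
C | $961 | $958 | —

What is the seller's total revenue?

Merging the schedules and taking the best 6: 989 (A-1), 984 (A-2), 976 (A-3), 967 (B-1), 962 (B-2), 961 (C-1)
Highest rejected unit-bid = $958.
Allocation: A 3, B 2, C 1. Every unit priced at $958.
Revenue = 6 × 958 = $5,748.

Total revenue: $5,748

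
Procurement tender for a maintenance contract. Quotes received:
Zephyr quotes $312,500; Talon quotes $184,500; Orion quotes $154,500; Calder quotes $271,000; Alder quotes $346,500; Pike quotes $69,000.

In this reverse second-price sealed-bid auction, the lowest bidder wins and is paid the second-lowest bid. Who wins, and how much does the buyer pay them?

Pike is paid $154,500

Reverse second-price sealed-bid auction: the lowest bidder wins and is paid the second-lowest bid.
Bids ranked: 69,000 (Pike) < 154,500 (Orion) < 184,500 (Talon) < 271,000 (Calder) < 312,500 (Zephyr) < 346,500 (Alder)
Pike wins with the lowest bid; price is set by the runner-up at $154,500.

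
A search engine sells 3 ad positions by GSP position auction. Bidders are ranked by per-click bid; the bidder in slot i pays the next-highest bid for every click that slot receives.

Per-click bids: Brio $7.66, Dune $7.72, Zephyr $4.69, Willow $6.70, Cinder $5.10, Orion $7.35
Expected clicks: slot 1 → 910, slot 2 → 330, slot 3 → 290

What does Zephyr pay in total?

Ranked by bid: $7.72 (Dune) > $7.66 (Brio) > $7.35 (Orion) > $6.70 (Willow) > …
Zephyr ranks below slot 3 → no slot, pays nothing.

Zephyr pays $0.00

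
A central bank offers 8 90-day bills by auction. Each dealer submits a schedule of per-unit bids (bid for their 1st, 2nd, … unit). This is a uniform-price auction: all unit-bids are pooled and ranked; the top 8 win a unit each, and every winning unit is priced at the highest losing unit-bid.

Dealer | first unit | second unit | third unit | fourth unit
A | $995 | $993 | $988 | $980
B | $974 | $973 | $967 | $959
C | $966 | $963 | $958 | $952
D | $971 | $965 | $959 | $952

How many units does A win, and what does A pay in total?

A: 4 units, pays $3,864

All unit-bids, highest first — top 8: 995 (A-1), 993 (A-2), 988 (A-3), 980 (A-4), 974 (B-1), 973 (B-2), 971 (D-1), 967 (B-3)
Highest rejected unit-bid = $966.
A wins 4 unit(s) at $966 each.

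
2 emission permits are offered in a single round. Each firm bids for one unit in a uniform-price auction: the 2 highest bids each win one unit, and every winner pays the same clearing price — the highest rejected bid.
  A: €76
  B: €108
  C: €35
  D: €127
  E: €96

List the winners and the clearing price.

D, B; each pays €96

Ordering the bids: 127 (D), 108 (B), 96 (E), 76 (A), …
The 2 highest are D, B.
Clearing price = highest rejected bid = €96.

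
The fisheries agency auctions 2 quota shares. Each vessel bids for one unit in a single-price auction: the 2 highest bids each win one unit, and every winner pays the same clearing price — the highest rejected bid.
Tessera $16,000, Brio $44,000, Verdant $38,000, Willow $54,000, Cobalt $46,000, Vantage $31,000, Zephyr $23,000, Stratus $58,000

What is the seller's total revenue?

Total revenue: $92,000

Bids ranked high→low: 58,000 (Stratus), 54,000 (Willow), 46,000 (Cobalt), 44,000 (Brio), …
The 2 highest are Stratus, Willow.
Clearing price = highest rejected bid = $46,000.
Total revenue = 2 × $46,000 = $92,000.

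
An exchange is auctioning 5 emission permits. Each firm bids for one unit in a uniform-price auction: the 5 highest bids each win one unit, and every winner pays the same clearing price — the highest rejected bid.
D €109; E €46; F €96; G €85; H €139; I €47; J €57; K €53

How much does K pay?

K pays €0

Ordering the bids: 139 (H), 109 (D), 96 (F), 85 (G), 57 (J), 53 (K), 47 (I), …
Winners (5 units): H, D, F, G, J.
First losing bid is K's €53, which sets the uniform price.
K does not win → pays €0.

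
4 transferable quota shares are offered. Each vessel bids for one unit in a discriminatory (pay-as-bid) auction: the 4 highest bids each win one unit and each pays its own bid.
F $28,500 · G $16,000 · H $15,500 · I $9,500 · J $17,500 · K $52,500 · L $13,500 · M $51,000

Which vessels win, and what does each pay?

Bids ranked high→low: 52,500 (K), 51,000 (M), 28,500 (F), 17,500 (J), 16,000 (G), 15,500 (H), …
The 4 highest are K, M, F, J.
Each winner pays its own bid: K $52,500, M $51,000, F $28,500, J $17,500.

K $52,500, M $51,000, F $28,500, J $17,500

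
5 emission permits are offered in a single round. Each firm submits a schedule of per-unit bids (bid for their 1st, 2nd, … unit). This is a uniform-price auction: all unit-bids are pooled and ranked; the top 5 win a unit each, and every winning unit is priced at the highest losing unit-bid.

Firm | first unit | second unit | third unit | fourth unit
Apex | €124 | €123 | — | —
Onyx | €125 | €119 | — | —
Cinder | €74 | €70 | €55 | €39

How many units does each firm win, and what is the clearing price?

Apex 2, Cinder 1, Onyx 2; clearing price €70

All unit-bids, highest first — top 5: 125 (Onyx-1), 124 (Apex-1), 123 (Apex-2), 119 (Onyx-2), 74 (Cinder-1)
First bid not allocated: €70.
Allocation: Apex 2, Cinder 1, Onyx 2.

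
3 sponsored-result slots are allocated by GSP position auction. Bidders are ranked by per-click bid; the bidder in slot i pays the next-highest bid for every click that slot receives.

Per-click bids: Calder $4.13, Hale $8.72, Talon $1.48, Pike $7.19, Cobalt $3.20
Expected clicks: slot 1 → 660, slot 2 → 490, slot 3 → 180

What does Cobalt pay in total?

Cobalt pays $0.00

Per-click bids in order: $8.72 (Hale) > $7.19 (Pike) > $4.13 (Calder) > $3.20 (Cobalt) > …
Cobalt ranks below slot 3 → no slot, pays nothing.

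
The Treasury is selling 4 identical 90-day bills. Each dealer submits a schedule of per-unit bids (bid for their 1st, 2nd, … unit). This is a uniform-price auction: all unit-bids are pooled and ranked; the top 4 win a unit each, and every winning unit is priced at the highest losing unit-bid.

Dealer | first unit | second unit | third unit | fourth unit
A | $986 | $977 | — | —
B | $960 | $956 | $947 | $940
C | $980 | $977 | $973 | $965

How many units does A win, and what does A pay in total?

Merging the schedules and taking the best 4: 986 (A-1), 980 (C-1), 977 (A-2), 977 (C-2)
The (k+1)-th unit-bid is $973.
A wins 2 unit(s) at $973 each.

A: 2 units, pays $1,946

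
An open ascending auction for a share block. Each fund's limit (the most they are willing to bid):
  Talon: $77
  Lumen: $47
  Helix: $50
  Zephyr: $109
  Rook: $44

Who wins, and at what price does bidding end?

Zephyr wins at $77

Limits ranked: 109 (Zephyr) > 77 (Talon) > 50 (Helix) > 47 (Lumen) > 44 (Rook)
Talon is the last rival to drop out, at $77; Zephyr remains and wins at that price.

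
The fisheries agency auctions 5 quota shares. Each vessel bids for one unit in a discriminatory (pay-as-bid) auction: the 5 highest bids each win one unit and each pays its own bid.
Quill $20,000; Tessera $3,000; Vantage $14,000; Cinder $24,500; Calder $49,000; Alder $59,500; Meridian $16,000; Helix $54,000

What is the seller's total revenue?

Sorting: 59,500 (Alder), 54,000 (Helix), 49,000 (Calder), 24,500 (Cinder), 20,000 (Quill), 16,000 (Meridian), 14,000 (Vantage), …
The 5 highest are Alder, Helix, Calder, Cinder, Quill.
Total revenue = 59,500 + 54,000 + 49,000 + 24,500 + 20,000 = $207,000.

Total revenue: $207,000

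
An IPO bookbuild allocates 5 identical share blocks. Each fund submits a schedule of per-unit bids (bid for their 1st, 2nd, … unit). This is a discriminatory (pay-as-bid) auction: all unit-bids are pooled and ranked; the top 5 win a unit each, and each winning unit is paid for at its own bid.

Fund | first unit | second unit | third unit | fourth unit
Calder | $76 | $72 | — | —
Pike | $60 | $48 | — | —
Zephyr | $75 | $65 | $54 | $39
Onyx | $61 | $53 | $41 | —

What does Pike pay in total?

Pike pays $0

Merging the schedules and taking the best 5: 76 (Calder-1), 75 (Zephyr-1), 72 (Calder-2), 65 (Zephyr-2), 61 (Onyx-1)
Next rejected bid: $60 (not a price — pay-as-bid).
Pike wins no units.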